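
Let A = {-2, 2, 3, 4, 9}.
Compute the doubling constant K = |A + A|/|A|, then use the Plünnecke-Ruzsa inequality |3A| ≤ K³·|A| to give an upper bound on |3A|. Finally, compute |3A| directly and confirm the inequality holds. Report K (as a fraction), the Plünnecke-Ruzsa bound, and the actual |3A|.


|A| = 5.
Step 1: Compute A + A by enumerating all 25 pairs.
A + A = {-4, 0, 1, 2, 4, 5, 6, 7, 8, 11, 12, 13, 18}, so |A + A| = 13.
Step 2: Doubling constant K = |A + A|/|A| = 13/5 = 13/5 ≈ 2.6000.
Step 3: Plünnecke-Ruzsa gives |3A| ≤ K³·|A| = (2.6000)³ · 5 ≈ 87.8800.
Step 4: Compute 3A = A + A + A directly by enumerating all triples (a,b,c) ∈ A³; |3A| = 24.
Step 5: Check 24 ≤ 87.8800? Yes ✓.

K = 13/5, Plünnecke-Ruzsa bound K³|A| ≈ 87.8800, |3A| = 24, inequality holds.


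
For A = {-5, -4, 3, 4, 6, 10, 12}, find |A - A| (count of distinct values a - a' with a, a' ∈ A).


A - A = {a - a' : a, a' ∈ A}; |A| = 7.
Bounds: 2|A|-1 ≤ |A - A| ≤ |A|² - |A| + 1, i.e. 13 ≤ |A - A| ≤ 43.
Note: 0 ∈ A - A always (from a - a). The set is symmetric: if d ∈ A - A then -d ∈ A - A.
Enumerate nonzero differences d = a - a' with a > a' (then include -d):
Positive differences: {1, 2, 3, 4, 6, 7, 8, 9, 10, 11, 14, 15, 16, 17}
Full difference set: {0} ∪ (positive diffs) ∪ (negative diffs).
|A - A| = 1 + 2·14 = 29 (matches direct enumeration: 29).

|A - A| = 29


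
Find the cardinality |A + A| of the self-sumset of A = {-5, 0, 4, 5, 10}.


A + A = {a + a' : a, a' ∈ A}; |A| = 5.
General bounds: 2|A| - 1 ≤ |A + A| ≤ |A|(|A|+1)/2, i.e. 9 ≤ |A + A| ≤ 15.
Lower bound 2|A|-1 is attained iff A is an arithmetic progression.
Enumerate sums a + a' for a ≤ a' (symmetric, so this suffices):
a = -5: -5+-5=-10, -5+0=-5, -5+4=-1, -5+5=0, -5+10=5
a = 0: 0+0=0, 0+4=4, 0+5=5, 0+10=10
a = 4: 4+4=8, 4+5=9, 4+10=14
a = 5: 5+5=10, 5+10=15
a = 10: 10+10=20
Distinct sums: {-10, -5, -1, 0, 4, 5, 8, 9, 10, 14, 15, 20}
|A + A| = 12

|A + A| = 12


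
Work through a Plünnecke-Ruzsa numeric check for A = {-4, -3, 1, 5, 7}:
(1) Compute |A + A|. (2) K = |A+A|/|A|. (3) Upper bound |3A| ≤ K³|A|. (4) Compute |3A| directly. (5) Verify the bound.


|A| = 5.
Step 1: Compute A + A by enumerating all 25 pairs.
A + A = {-8, -7, -6, -3, -2, 1, 2, 3, 4, 6, 8, 10, 12, 14}, so |A + A| = 14.
Step 2: Doubling constant K = |A + A|/|A| = 14/5 = 14/5 ≈ 2.8000.
Step 3: Plünnecke-Ruzsa gives |3A| ≤ K³·|A| = (2.8000)³ · 5 ≈ 109.7600.
Step 4: Compute 3A = A + A + A directly by enumerating all triples (a,b,c) ∈ A³; |3A| = 27.
Step 5: Check 27 ≤ 109.7600? Yes ✓.

K = 14/5, Plünnecke-Ruzsa bound K³|A| ≈ 109.7600, |3A| = 27, inequality holds.


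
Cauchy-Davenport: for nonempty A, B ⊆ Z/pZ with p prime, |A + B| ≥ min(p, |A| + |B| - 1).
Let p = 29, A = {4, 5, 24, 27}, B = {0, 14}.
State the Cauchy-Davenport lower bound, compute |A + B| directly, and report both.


Cauchy-Davenport: |A + B| ≥ min(p, |A| + |B| - 1) for A, B nonempty in Z/pZ.
|A| = 4, |B| = 2, p = 29.
CD lower bound = min(29, 4 + 2 - 1) = min(29, 5) = 5.
Compute A + B mod 29 directly:
a = 4: 4+0=4, 4+14=18
a = 5: 5+0=5, 5+14=19
a = 24: 24+0=24, 24+14=9
a = 27: 27+0=27, 27+14=12
A + B = {4, 5, 9, 12, 18, 19, 24, 27}, so |A + B| = 8.
Verify: 8 ≥ 5? Yes ✓.

CD lower bound = 5, actual |A + B| = 8.


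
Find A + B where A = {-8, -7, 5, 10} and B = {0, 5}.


A + B = {a + b : a ∈ A, b ∈ B}.
Enumerate all |A|·|B| = 4·2 = 8 pairs (a, b) and collect distinct sums.
a = -8: -8+0=-8, -8+5=-3
a = -7: -7+0=-7, -7+5=-2
a = 5: 5+0=5, 5+5=10
a = 10: 10+0=10, 10+5=15
Collecting distinct sums: A + B = {-8, -7, -3, -2, 5, 10, 15}
|A + B| = 7

A + B = {-8, -7, -3, -2, 5, 10, 15}


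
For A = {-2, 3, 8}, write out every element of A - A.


A - A = {a - a' : a, a' ∈ A}.
Compute a - a' for each ordered pair (a, a'):
a = -2: -2--2=0, -2-3=-5, -2-8=-10
a = 3: 3--2=5, 3-3=0, 3-8=-5
a = 8: 8--2=10, 8-3=5, 8-8=0
Collecting distinct values (and noting 0 appears from a-a):
A - A = {-10, -5, 0, 5, 10}
|A - A| = 5

A - A = {-10, -5, 0, 5, 10}


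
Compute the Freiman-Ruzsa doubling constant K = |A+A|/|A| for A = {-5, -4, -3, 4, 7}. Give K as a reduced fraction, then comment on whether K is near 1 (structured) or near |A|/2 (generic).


|A| = 5.
Compute A + A by enumerating all 25 pairs.
A + A = {-10, -9, -8, -7, -6, -1, 0, 1, 2, 3, 4, 8, 11, 14}, so |A + A| = 14.
K = |A + A| / |A| = 14/5 (already in lowest terms) ≈ 2.8000.
Reference: AP of size 5 gives K = 9/5 ≈ 1.8000; a fully generic set of size 5 gives K ≈ 3.0000.

|A| = 5, |A + A| = 14, K = 14/5.


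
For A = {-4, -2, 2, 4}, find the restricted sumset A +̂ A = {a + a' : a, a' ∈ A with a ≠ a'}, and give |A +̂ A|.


Restricted sumset: A +̂ A = {a + a' : a ∈ A, a' ∈ A, a ≠ a'}.
Equivalently, take A + A and drop any sum 2a that is achievable ONLY as a + a for a ∈ A (i.e. sums representable only with equal summands).
Enumerate pairs (a, a') with a < a' (symmetric, so each unordered pair gives one sum; this covers all a ≠ a'):
  -4 + -2 = -6
  -4 + 2 = -2
  -4 + 4 = 0
  -2 + 2 = 0
  -2 + 4 = 2
  2 + 4 = 6
Collected distinct sums: {-6, -2, 0, 2, 6}
|A +̂ A| = 5
(Reference bound: |A +̂ A| ≥ 2|A| - 3 for |A| ≥ 2, with |A| = 4 giving ≥ 5.)

|A +̂ A| = 5


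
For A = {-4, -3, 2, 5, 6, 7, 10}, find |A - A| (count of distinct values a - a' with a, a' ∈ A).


A - A = {a - a' : a, a' ∈ A}; |A| = 7.
Bounds: 2|A|-1 ≤ |A - A| ≤ |A|² - |A| + 1, i.e. 13 ≤ |A - A| ≤ 43.
Note: 0 ∈ A - A always (from a - a). The set is symmetric: if d ∈ A - A then -d ∈ A - A.
Enumerate nonzero differences d = a - a' with a > a' (then include -d):
Positive differences: {1, 2, 3, 4, 5, 6, 8, 9, 10, 11, 13, 14}
Full difference set: {0} ∪ (positive diffs) ∪ (negative diffs).
|A - A| = 1 + 2·12 = 25 (matches direct enumeration: 25).

|A - A| = 25


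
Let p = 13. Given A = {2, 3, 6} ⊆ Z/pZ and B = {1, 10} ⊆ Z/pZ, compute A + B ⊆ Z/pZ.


Work in Z/13Z: reduce every sum a + b modulo 13.
Enumerate all 6 pairs:
a = 2: 2+1=3, 2+10=12
a = 3: 3+1=4, 3+10=0
a = 6: 6+1=7, 6+10=3
Distinct residues collected: {0, 3, 4, 7, 12}
|A + B| = 5 (out of 13 total residues).

A + B = {0, 3, 4, 7, 12}


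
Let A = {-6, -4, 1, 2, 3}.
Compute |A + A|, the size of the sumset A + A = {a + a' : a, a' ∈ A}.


A + A = {a + a' : a, a' ∈ A}; |A| = 5.
General bounds: 2|A| - 1 ≤ |A + A| ≤ |A|(|A|+1)/2, i.e. 9 ≤ |A + A| ≤ 15.
Lower bound 2|A|-1 is attained iff A is an arithmetic progression.
Enumerate sums a + a' for a ≤ a' (symmetric, so this suffices):
a = -6: -6+-6=-12, -6+-4=-10, -6+1=-5, -6+2=-4, -6+3=-3
a = -4: -4+-4=-8, -4+1=-3, -4+2=-2, -4+3=-1
a = 1: 1+1=2, 1+2=3, 1+3=4
a = 2: 2+2=4, 2+3=5
a = 3: 3+3=6
Distinct sums: {-12, -10, -8, -5, -4, -3, -2, -1, 2, 3, 4, 5, 6}
|A + A| = 13

|A + A| = 13


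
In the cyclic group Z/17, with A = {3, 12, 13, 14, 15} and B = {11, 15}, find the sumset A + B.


Work in Z/17Z: reduce every sum a + b modulo 17.
Enumerate all 10 pairs:
a = 3: 3+11=14, 3+15=1
a = 12: 12+11=6, 12+15=10
a = 13: 13+11=7, 13+15=11
a = 14: 14+11=8, 14+15=12
a = 15: 15+11=9, 15+15=13
Distinct residues collected: {1, 6, 7, 8, 9, 10, 11, 12, 13, 14}
|A + B| = 10 (out of 17 total residues).

A + B = {1, 6, 7, 8, 9, 10, 11, 12, 13, 14}


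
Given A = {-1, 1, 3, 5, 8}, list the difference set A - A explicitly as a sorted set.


A - A = {a - a' : a, a' ∈ A}.
Compute a - a' for each ordered pair (a, a'):
a = -1: -1--1=0, -1-1=-2, -1-3=-4, -1-5=-6, -1-8=-9
a = 1: 1--1=2, 1-1=0, 1-3=-2, 1-5=-4, 1-8=-7
a = 3: 3--1=4, 3-1=2, 3-3=0, 3-5=-2, 3-8=-5
a = 5: 5--1=6, 5-1=4, 5-3=2, 5-5=0, 5-8=-3
a = 8: 8--1=9, 8-1=7, 8-3=5, 8-5=3, 8-8=0
Collecting distinct values (and noting 0 appears from a-a):
A - A = {-9, -7, -6, -5, -4, -3, -2, 0, 2, 3, 4, 5, 6, 7, 9}
|A - A| = 15

A - A = {-9, -7, -6, -5, -4, -3, -2, 0, 2, 3, 4, 5, 6, 7, 9}


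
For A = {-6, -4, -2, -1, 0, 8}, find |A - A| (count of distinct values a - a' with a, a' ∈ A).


A - A = {a - a' : a, a' ∈ A}; |A| = 6.
Bounds: 2|A|-1 ≤ |A - A| ≤ |A|² - |A| + 1, i.e. 11 ≤ |A - A| ≤ 31.
Note: 0 ∈ A - A always (from a - a). The set is symmetric: if d ∈ A - A then -d ∈ A - A.
Enumerate nonzero differences d = a - a' with a > a' (then include -d):
Positive differences: {1, 2, 3, 4, 5, 6, 8, 9, 10, 12, 14}
Full difference set: {0} ∪ (positive diffs) ∪ (negative diffs).
|A - A| = 1 + 2·11 = 23 (matches direct enumeration: 23).

|A - A| = 23


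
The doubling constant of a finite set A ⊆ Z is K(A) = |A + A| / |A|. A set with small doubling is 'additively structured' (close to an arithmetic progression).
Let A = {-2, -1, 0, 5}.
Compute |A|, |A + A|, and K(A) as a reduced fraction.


|A| = 4.
Compute A + A by enumerating all 16 pairs.
A + A = {-4, -3, -2, -1, 0, 3, 4, 5, 10}, so |A + A| = 9.
K = |A + A| / |A| = 9/4 (already in lowest terms) ≈ 2.2500.
Reference: AP of size 4 gives K = 7/4 ≈ 1.7500; a fully generic set of size 4 gives K ≈ 2.5000.

|A| = 4, |A + A| = 9, K = 9/4.


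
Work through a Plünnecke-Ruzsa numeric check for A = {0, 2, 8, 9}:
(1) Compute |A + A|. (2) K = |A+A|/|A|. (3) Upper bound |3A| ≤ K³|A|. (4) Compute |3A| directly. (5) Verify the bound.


|A| = 4.
Step 1: Compute A + A by enumerating all 16 pairs.
A + A = {0, 2, 4, 8, 9, 10, 11, 16, 17, 18}, so |A + A| = 10.
Step 2: Doubling constant K = |A + A|/|A| = 10/4 = 10/4 ≈ 2.5000.
Step 3: Plünnecke-Ruzsa gives |3A| ≤ K³·|A| = (2.5000)³ · 4 ≈ 62.5000.
Step 4: Compute 3A = A + A + A directly by enumerating all triples (a,b,c) ∈ A³; |3A| = 19.
Step 5: Check 19 ≤ 62.5000? Yes ✓.

K = 10/4, Plünnecke-Ruzsa bound K³|A| ≈ 62.5000, |3A| = 19, inequality holds.


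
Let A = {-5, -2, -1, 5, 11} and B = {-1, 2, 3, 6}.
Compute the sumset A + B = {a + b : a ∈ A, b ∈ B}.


A + B = {a + b : a ∈ A, b ∈ B}.
Enumerate all |A|·|B| = 5·4 = 20 pairs (a, b) and collect distinct sums.
a = -5: -5+-1=-6, -5+2=-3, -5+3=-2, -5+6=1
a = -2: -2+-1=-3, -2+2=0, -2+3=1, -2+6=4
a = -1: -1+-1=-2, -1+2=1, -1+3=2, -1+6=5
a = 5: 5+-1=4, 5+2=7, 5+3=8, 5+6=11
a = 11: 11+-1=10, 11+2=13, 11+3=14, 11+6=17
Collecting distinct sums: A + B = {-6, -3, -2, 0, 1, 2, 4, 5, 7, 8, 10, 11, 13, 14, 17}
|A + B| = 15

A + B = {-6, -3, -2, 0, 1, 2, 4, 5, 7, 8, 10, 11, 13, 14, 17}


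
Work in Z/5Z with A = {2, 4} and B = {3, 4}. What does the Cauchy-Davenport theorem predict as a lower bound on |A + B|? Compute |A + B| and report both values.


Cauchy-Davenport: |A + B| ≥ min(p, |A| + |B| - 1) for A, B nonempty in Z/pZ.
|A| = 2, |B| = 2, p = 5.
CD lower bound = min(5, 2 + 2 - 1) = min(5, 3) = 3.
Compute A + B mod 5 directly:
a = 2: 2+3=0, 2+4=1
a = 4: 4+3=2, 4+4=3
A + B = {0, 1, 2, 3}, so |A + B| = 4.
Verify: 4 ≥ 3? Yes ✓.

CD lower bound = 3, actual |A + B| = 4.


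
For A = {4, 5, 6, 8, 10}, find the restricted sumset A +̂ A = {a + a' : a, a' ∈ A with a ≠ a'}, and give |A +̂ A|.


Restricted sumset: A +̂ A = {a + a' : a ∈ A, a' ∈ A, a ≠ a'}.
Equivalently, take A + A and drop any sum 2a that is achievable ONLY as a + a for a ∈ A (i.e. sums representable only with equal summands).
Enumerate pairs (a, a') with a < a' (symmetric, so each unordered pair gives one sum; this covers all a ≠ a'):
  4 + 5 = 9
  4 + 6 = 10
  4 + 8 = 12
  4 + 10 = 14
  5 + 6 = 11
  5 + 8 = 13
  5 + 10 = 15
  6 + 8 = 14
  6 + 10 = 16
  8 + 10 = 18
Collected distinct sums: {9, 10, 11, 12, 13, 14, 15, 16, 18}
|A +̂ A| = 9
(Reference bound: |A +̂ A| ≥ 2|A| - 3 for |A| ≥ 2, with |A| = 5 giving ≥ 7.)

|A +̂ A| = 9


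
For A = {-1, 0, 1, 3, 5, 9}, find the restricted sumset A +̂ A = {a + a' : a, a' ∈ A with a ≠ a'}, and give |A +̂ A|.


Restricted sumset: A +̂ A = {a + a' : a ∈ A, a' ∈ A, a ≠ a'}.
Equivalently, take A + A and drop any sum 2a that is achievable ONLY as a + a for a ∈ A (i.e. sums representable only with equal summands).
Enumerate pairs (a, a') with a < a' (symmetric, so each unordered pair gives one sum; this covers all a ≠ a'):
  -1 + 0 = -1
  -1 + 1 = 0
  -1 + 3 = 2
  -1 + 5 = 4
  -1 + 9 = 8
  0 + 1 = 1
  0 + 3 = 3
  0 + 5 = 5
  0 + 9 = 9
  1 + 3 = 4
  1 + 5 = 6
  1 + 9 = 10
  3 + 5 = 8
  3 + 9 = 12
  5 + 9 = 14
Collected distinct sums: {-1, 0, 1, 2, 3, 4, 5, 6, 8, 9, 10, 12, 14}
|A +̂ A| = 13
(Reference bound: |A +̂ A| ≥ 2|A| - 3 for |A| ≥ 2, with |A| = 6 giving ≥ 9.)

|A +̂ A| = 13


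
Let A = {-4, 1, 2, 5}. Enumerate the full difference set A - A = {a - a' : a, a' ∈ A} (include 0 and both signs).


A - A = {a - a' : a, a' ∈ A}.
Compute a - a' for each ordered pair (a, a'):
a = -4: -4--4=0, -4-1=-5, -4-2=-6, -4-5=-9
a = 1: 1--4=5, 1-1=0, 1-2=-1, 1-5=-4
a = 2: 2--4=6, 2-1=1, 2-2=0, 2-5=-3
a = 5: 5--4=9, 5-1=4, 5-2=3, 5-5=0
Collecting distinct values (and noting 0 appears from a-a):
A - A = {-9, -6, -5, -4, -3, -1, 0, 1, 3, 4, 5, 6, 9}
|A - A| = 13

A - A = {-9, -6, -5, -4, -3, -1, 0, 1, 3, 4, 5, 6, 9}


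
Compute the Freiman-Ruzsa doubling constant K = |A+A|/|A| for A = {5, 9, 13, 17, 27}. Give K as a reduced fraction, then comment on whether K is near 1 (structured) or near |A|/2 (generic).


|A| = 5.
Compute A + A by enumerating all 25 pairs.
A + A = {10, 14, 18, 22, 26, 30, 32, 34, 36, 40, 44, 54}, so |A + A| = 12.
K = |A + A| / |A| = 12/5 (already in lowest terms) ≈ 2.4000.
Reference: AP of size 5 gives K = 9/5 ≈ 1.8000; a fully generic set of size 5 gives K ≈ 3.0000.

|A| = 5, |A + A| = 12, K = 12/5.


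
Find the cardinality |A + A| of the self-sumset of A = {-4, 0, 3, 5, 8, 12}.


A + A = {a + a' : a, a' ∈ A}; |A| = 6.
General bounds: 2|A| - 1 ≤ |A + A| ≤ |A|(|A|+1)/2, i.e. 11 ≤ |A + A| ≤ 21.
Lower bound 2|A|-1 is attained iff A is an arithmetic progression.
Enumerate sums a + a' for a ≤ a' (symmetric, so this suffices):
a = -4: -4+-4=-8, -4+0=-4, -4+3=-1, -4+5=1, -4+8=4, -4+12=8
a = 0: 0+0=0, 0+3=3, 0+5=5, 0+8=8, 0+12=12
a = 3: 3+3=6, 3+5=8, 3+8=11, 3+12=15
a = 5: 5+5=10, 5+8=13, 5+12=17
a = 8: 8+8=16, 8+12=20
a = 12: 12+12=24
Distinct sums: {-8, -4, -1, 0, 1, 3, 4, 5, 6, 8, 10, 11, 12, 13, 15, 16, 17, 20, 24}
|A + A| = 19

|A + A| = 19


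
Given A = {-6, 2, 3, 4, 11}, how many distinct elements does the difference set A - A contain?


A - A = {a - a' : a, a' ∈ A}; |A| = 5.
Bounds: 2|A|-1 ≤ |A - A| ≤ |A|² - |A| + 1, i.e. 9 ≤ |A - A| ≤ 21.
Note: 0 ∈ A - A always (from a - a). The set is symmetric: if d ∈ A - A then -d ∈ A - A.
Enumerate nonzero differences d = a - a' with a > a' (then include -d):
Positive differences: {1, 2, 7, 8, 9, 10, 17}
Full difference set: {0} ∪ (positive diffs) ∪ (negative diffs).
|A - A| = 1 + 2·7 = 15 (matches direct enumeration: 15).

|A - A| = 15


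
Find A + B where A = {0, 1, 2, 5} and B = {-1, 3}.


A + B = {a + b : a ∈ A, b ∈ B}.
Enumerate all |A|·|B| = 4·2 = 8 pairs (a, b) and collect distinct sums.
a = 0: 0+-1=-1, 0+3=3
a = 1: 1+-1=0, 1+3=4
a = 2: 2+-1=1, 2+3=5
a = 5: 5+-1=4, 5+3=8
Collecting distinct sums: A + B = {-1, 0, 1, 3, 4, 5, 8}
|A + B| = 7

A + B = {-1, 0, 1, 3, 4, 5, 8}


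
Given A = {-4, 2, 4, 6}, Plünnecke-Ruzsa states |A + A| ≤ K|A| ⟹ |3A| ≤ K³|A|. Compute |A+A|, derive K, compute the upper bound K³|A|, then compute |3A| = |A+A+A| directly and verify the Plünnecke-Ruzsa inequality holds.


|A| = 4.
Step 1: Compute A + A by enumerating all 16 pairs.
A + A = {-8, -2, 0, 2, 4, 6, 8, 10, 12}, so |A + A| = 9.
Step 2: Doubling constant K = |A + A|/|A| = 9/4 = 9/4 ≈ 2.2500.
Step 3: Plünnecke-Ruzsa gives |3A| ≤ K³·|A| = (2.2500)³ · 4 ≈ 45.5625.
Step 4: Compute 3A = A + A + A directly by enumerating all triples (a,b,c) ∈ A³; |3A| = 14.
Step 5: Check 14 ≤ 45.5625? Yes ✓.

K = 9/4, Plünnecke-Ruzsa bound K³|A| ≈ 45.5625, |3A| = 14, inequality holds.


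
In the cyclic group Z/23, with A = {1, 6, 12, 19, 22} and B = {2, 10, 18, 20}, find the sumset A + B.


Work in Z/23Z: reduce every sum a + b modulo 23.
Enumerate all 20 pairs:
a = 1: 1+2=3, 1+10=11, 1+18=19, 1+20=21
a = 6: 6+2=8, 6+10=16, 6+18=1, 6+20=3
a = 12: 12+2=14, 12+10=22, 12+18=7, 12+20=9
a = 19: 19+2=21, 19+10=6, 19+18=14, 19+20=16
a = 22: 22+2=1, 22+10=9, 22+18=17, 22+20=19
Distinct residues collected: {1, 3, 6, 7, 8, 9, 11, 14, 16, 17, 19, 21, 22}
|A + B| = 13 (out of 23 total residues).

A + B = {1, 3, 6, 7, 8, 9, 11, 14, 16, 17, 19, 21, 22}


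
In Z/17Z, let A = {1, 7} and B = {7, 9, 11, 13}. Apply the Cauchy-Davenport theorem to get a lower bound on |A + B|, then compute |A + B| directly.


Cauchy-Davenport: |A + B| ≥ min(p, |A| + |B| - 1) for A, B nonempty in Z/pZ.
|A| = 2, |B| = 4, p = 17.
CD lower bound = min(17, 2 + 4 - 1) = min(17, 5) = 5.
Compute A + B mod 17 directly:
a = 1: 1+7=8, 1+9=10, 1+11=12, 1+13=14
a = 7: 7+7=14, 7+9=16, 7+11=1, 7+13=3
A + B = {1, 3, 8, 10, 12, 14, 16}, so |A + B| = 7.
Verify: 7 ≥ 5? Yes ✓.

CD lower bound = 5, actual |A + B| = 7.


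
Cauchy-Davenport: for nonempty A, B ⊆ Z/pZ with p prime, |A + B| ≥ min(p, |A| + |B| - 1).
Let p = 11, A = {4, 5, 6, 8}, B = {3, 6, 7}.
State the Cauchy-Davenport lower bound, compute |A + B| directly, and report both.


Cauchy-Davenport: |A + B| ≥ min(p, |A| + |B| - 1) for A, B nonempty in Z/pZ.
|A| = 4, |B| = 3, p = 11.
CD lower bound = min(11, 4 + 3 - 1) = min(11, 6) = 6.
Compute A + B mod 11 directly:
a = 4: 4+3=7, 4+6=10, 4+7=0
a = 5: 5+3=8, 5+6=0, 5+7=1
a = 6: 6+3=9, 6+6=1, 6+7=2
a = 8: 8+3=0, 8+6=3, 8+7=4
A + B = {0, 1, 2, 3, 4, 7, 8, 9, 10}, so |A + B| = 9.
Verify: 9 ≥ 6? Yes ✓.

CD lower bound = 6, actual |A + B| = 9.


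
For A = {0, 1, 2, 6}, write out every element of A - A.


A - A = {a - a' : a, a' ∈ A}.
Compute a - a' for each ordered pair (a, a'):
a = 0: 0-0=0, 0-1=-1, 0-2=-2, 0-6=-6
a = 1: 1-0=1, 1-1=0, 1-2=-1, 1-6=-5
a = 2: 2-0=2, 2-1=1, 2-2=0, 2-6=-4
a = 6: 6-0=6, 6-1=5, 6-2=4, 6-6=0
Collecting distinct values (and noting 0 appears from a-a):
A - A = {-6, -5, -4, -2, -1, 0, 1, 2, 4, 5, 6}
|A - A| = 11

A - A = {-6, -5, -4, -2, -1, 0, 1, 2, 4, 5, 6}


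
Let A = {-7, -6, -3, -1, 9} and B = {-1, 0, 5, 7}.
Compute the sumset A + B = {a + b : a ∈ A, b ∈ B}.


A + B = {a + b : a ∈ A, b ∈ B}.
Enumerate all |A|·|B| = 5·4 = 20 pairs (a, b) and collect distinct sums.
a = -7: -7+-1=-8, -7+0=-7, -7+5=-2, -7+7=0
a = -6: -6+-1=-7, -6+0=-6, -6+5=-1, -6+7=1
a = -3: -3+-1=-4, -3+0=-3, -3+5=2, -3+7=4
a = -1: -1+-1=-2, -1+0=-1, -1+5=4, -1+7=6
a = 9: 9+-1=8, 9+0=9, 9+5=14, 9+7=16
Collecting distinct sums: A + B = {-8, -7, -6, -4, -3, -2, -1, 0, 1, 2, 4, 6, 8, 9, 14, 16}
|A + B| = 16

A + B = {-8, -7, -6, -4, -3, -2, -1, 0, 1, 2, 4, 6, 8, 9, 14, 16}


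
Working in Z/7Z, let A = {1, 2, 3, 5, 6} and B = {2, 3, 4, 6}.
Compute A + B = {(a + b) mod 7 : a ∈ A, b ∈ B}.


Work in Z/7Z: reduce every sum a + b modulo 7.
Enumerate all 20 pairs:
a = 1: 1+2=3, 1+3=4, 1+4=5, 1+6=0
a = 2: 2+2=4, 2+3=5, 2+4=6, 2+6=1
a = 3: 3+2=5, 3+3=6, 3+4=0, 3+6=2
a = 5: 5+2=0, 5+3=1, 5+4=2, 5+6=4
a = 6: 6+2=1, 6+3=2, 6+4=3, 6+6=5
Distinct residues collected: {0, 1, 2, 3, 4, 5, 6}
|A + B| = 7 (out of 7 total residues).

A + B = {0, 1, 2, 3, 4, 5, 6}


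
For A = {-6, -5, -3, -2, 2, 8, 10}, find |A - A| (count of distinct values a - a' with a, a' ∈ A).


A - A = {a - a' : a, a' ∈ A}; |A| = 7.
Bounds: 2|A|-1 ≤ |A - A| ≤ |A|² - |A| + 1, i.e. 13 ≤ |A - A| ≤ 43.
Note: 0 ∈ A - A always (from a - a). The set is symmetric: if d ∈ A - A then -d ∈ A - A.
Enumerate nonzero differences d = a - a' with a > a' (then include -d):
Positive differences: {1, 2, 3, 4, 5, 6, 7, 8, 10, 11, 12, 13, 14, 15, 16}
Full difference set: {0} ∪ (positive diffs) ∪ (negative diffs).
|A - A| = 1 + 2·15 = 31 (matches direct enumeration: 31).

|A - A| = 31


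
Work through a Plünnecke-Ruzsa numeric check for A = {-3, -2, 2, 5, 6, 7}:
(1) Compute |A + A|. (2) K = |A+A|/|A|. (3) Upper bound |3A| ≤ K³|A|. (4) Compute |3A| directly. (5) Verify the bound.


|A| = 6.
Step 1: Compute A + A by enumerating all 36 pairs.
A + A = {-6, -5, -4, -1, 0, 2, 3, 4, 5, 7, 8, 9, 10, 11, 12, 13, 14}, so |A + A| = 17.
Step 2: Doubling constant K = |A + A|/|A| = 17/6 = 17/6 ≈ 2.8333.
Step 3: Plünnecke-Ruzsa gives |3A| ≤ K³·|A| = (2.8333)³ · 6 ≈ 136.4722.
Step 4: Compute 3A = A + A + A directly by enumerating all triples (a,b,c) ∈ A³; |3A| = 30.
Step 5: Check 30 ≤ 136.4722? Yes ✓.

K = 17/6, Plünnecke-Ruzsa bound K³|A| ≈ 136.4722, |3A| = 30, inequality holds.


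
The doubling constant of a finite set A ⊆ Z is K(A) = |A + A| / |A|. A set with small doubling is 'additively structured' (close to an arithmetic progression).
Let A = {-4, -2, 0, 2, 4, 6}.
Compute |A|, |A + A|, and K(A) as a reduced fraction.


|A| = 6.
Compute A + A by enumerating all 36 pairs.
A + A = {-8, -6, -4, -2, 0, 2, 4, 6, 8, 10, 12}, so |A + A| = 11.
K = |A + A| / |A| = 11/6 (already in lowest terms) ≈ 1.8333.
Reference: AP of size 6 gives K = 11/6 ≈ 1.8333; a fully generic set of size 6 gives K ≈ 3.5000.

|A| = 6, |A + A| = 11, K = 11/6.


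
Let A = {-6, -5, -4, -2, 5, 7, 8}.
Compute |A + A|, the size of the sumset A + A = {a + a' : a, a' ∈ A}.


A + A = {a + a' : a, a' ∈ A}; |A| = 7.
General bounds: 2|A| - 1 ≤ |A + A| ≤ |A|(|A|+1)/2, i.e. 13 ≤ |A + A| ≤ 28.
Lower bound 2|A|-1 is attained iff A is an arithmetic progression.
Enumerate sums a + a' for a ≤ a' (symmetric, so this suffices):
a = -6: -6+-6=-12, -6+-5=-11, -6+-4=-10, -6+-2=-8, -6+5=-1, -6+7=1, -6+8=2
a = -5: -5+-5=-10, -5+-4=-9, -5+-2=-7, -5+5=0, -5+7=2, -5+8=3
a = -4: -4+-4=-8, -4+-2=-6, -4+5=1, -4+7=3, -4+8=4
a = -2: -2+-2=-4, -2+5=3, -2+7=5, -2+8=6
a = 5: 5+5=10, 5+7=12, 5+8=13
a = 7: 7+7=14, 7+8=15
a = 8: 8+8=16
Distinct sums: {-12, -11, -10, -9, -8, -7, -6, -4, -1, 0, 1, 2, 3, 4, 5, 6, 10, 12, 13, 14, 15, 16}
|A + A| = 22

|A + A| = 22


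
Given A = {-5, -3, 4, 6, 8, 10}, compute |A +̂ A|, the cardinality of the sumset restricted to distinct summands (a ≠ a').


Restricted sumset: A +̂ A = {a + a' : a ∈ A, a' ∈ A, a ≠ a'}.
Equivalently, take A + A and drop any sum 2a that is achievable ONLY as a + a for a ∈ A (i.e. sums representable only with equal summands).
Enumerate pairs (a, a') with a < a' (symmetric, so each unordered pair gives one sum; this covers all a ≠ a'):
  -5 + -3 = -8
  -5 + 4 = -1
  -5 + 6 = 1
  -5 + 8 = 3
  -5 + 10 = 5
  -3 + 4 = 1
  -3 + 6 = 3
  -3 + 8 = 5
  -3 + 10 = 7
  4 + 6 = 10
  4 + 8 = 12
  4 + 10 = 14
  6 + 8 = 14
  6 + 10 = 16
  8 + 10 = 18
Collected distinct sums: {-8, -1, 1, 3, 5, 7, 10, 12, 14, 16, 18}
|A +̂ A| = 11
(Reference bound: |A +̂ A| ≥ 2|A| - 3 for |A| ≥ 2, with |A| = 6 giving ≥ 9.)

|A +̂ A| = 11


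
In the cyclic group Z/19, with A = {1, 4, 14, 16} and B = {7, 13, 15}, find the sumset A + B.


Work in Z/19Z: reduce every sum a + b modulo 19.
Enumerate all 12 pairs:
a = 1: 1+7=8, 1+13=14, 1+15=16
a = 4: 4+7=11, 4+13=17, 4+15=0
a = 14: 14+7=2, 14+13=8, 14+15=10
a = 16: 16+7=4, 16+13=10, 16+15=12
Distinct residues collected: {0, 2, 4, 8, 10, 11, 12, 14, 16, 17}
|A + B| = 10 (out of 19 total residues).

A + B = {0, 2, 4, 8, 10, 11, 12, 14, 16, 17}


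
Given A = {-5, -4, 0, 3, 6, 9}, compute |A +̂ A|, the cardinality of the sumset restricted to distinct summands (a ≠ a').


Restricted sumset: A +̂ A = {a + a' : a ∈ A, a' ∈ A, a ≠ a'}.
Equivalently, take A + A and drop any sum 2a that is achievable ONLY as a + a for a ∈ A (i.e. sums representable only with equal summands).
Enumerate pairs (a, a') with a < a' (symmetric, so each unordered pair gives one sum; this covers all a ≠ a'):
  -5 + -4 = -9
  -5 + 0 = -5
  -5 + 3 = -2
  -5 + 6 = 1
  -5 + 9 = 4
  -4 + 0 = -4
  -4 + 3 = -1
  -4 + 6 = 2
  -4 + 9 = 5
  0 + 3 = 3
  0 + 6 = 6
  0 + 9 = 9
  3 + 6 = 9
  3 + 9 = 12
  6 + 9 = 15
Collected distinct sums: {-9, -5, -4, -2, -1, 1, 2, 3, 4, 5, 6, 9, 12, 15}
|A +̂ A| = 14
(Reference bound: |A +̂ A| ≥ 2|A| - 3 for |A| ≥ 2, with |A| = 6 giving ≥ 9.)

|A +̂ A| = 14


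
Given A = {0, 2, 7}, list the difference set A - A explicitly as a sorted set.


A - A = {a - a' : a, a' ∈ A}.
Compute a - a' for each ordered pair (a, a'):
a = 0: 0-0=0, 0-2=-2, 0-7=-7
a = 2: 2-0=2, 2-2=0, 2-7=-5
a = 7: 7-0=7, 7-2=5, 7-7=0
Collecting distinct values (and noting 0 appears from a-a):
A - A = {-7, -5, -2, 0, 2, 5, 7}
|A - A| = 7

A - A = {-7, -5, -2, 0, 2, 5, 7}


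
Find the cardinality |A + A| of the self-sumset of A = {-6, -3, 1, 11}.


A + A = {a + a' : a, a' ∈ A}; |A| = 4.
General bounds: 2|A| - 1 ≤ |A + A| ≤ |A|(|A|+1)/2, i.e. 7 ≤ |A + A| ≤ 10.
Lower bound 2|A|-1 is attained iff A is an arithmetic progression.
Enumerate sums a + a' for a ≤ a' (symmetric, so this suffices):
a = -6: -6+-6=-12, -6+-3=-9, -6+1=-5, -6+11=5
a = -3: -3+-3=-6, -3+1=-2, -3+11=8
a = 1: 1+1=2, 1+11=12
a = 11: 11+11=22
Distinct sums: {-12, -9, -6, -5, -2, 2, 5, 8, 12, 22}
|A + A| = 10

|A + A| = 10


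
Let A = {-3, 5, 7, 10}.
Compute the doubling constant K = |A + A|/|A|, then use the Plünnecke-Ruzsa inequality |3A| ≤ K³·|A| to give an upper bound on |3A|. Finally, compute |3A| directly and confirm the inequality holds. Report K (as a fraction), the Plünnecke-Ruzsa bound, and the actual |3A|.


|A| = 4.
Step 1: Compute A + A by enumerating all 16 pairs.
A + A = {-6, 2, 4, 7, 10, 12, 14, 15, 17, 20}, so |A + A| = 10.
Step 2: Doubling constant K = |A + A|/|A| = 10/4 = 10/4 ≈ 2.5000.
Step 3: Plünnecke-Ruzsa gives |3A| ≤ K³·|A| = (2.5000)³ · 4 ≈ 62.5000.
Step 4: Compute 3A = A + A + A directly by enumerating all triples (a,b,c) ∈ A³; |3A| = 19.
Step 5: Check 19 ≤ 62.5000? Yes ✓.

K = 10/4, Plünnecke-Ruzsa bound K³|A| ≈ 62.5000, |3A| = 19, inequality holds.


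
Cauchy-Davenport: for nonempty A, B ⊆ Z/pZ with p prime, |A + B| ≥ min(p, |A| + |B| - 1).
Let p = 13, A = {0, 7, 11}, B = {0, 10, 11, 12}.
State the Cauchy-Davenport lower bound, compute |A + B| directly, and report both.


Cauchy-Davenport: |A + B| ≥ min(p, |A| + |B| - 1) for A, B nonempty in Z/pZ.
|A| = 3, |B| = 4, p = 13.
CD lower bound = min(13, 3 + 4 - 1) = min(13, 6) = 6.
Compute A + B mod 13 directly:
a = 0: 0+0=0, 0+10=10, 0+11=11, 0+12=12
a = 7: 7+0=7, 7+10=4, 7+11=5, 7+12=6
a = 11: 11+0=11, 11+10=8, 11+11=9, 11+12=10
A + B = {0, 4, 5, 6, 7, 8, 9, 10, 11, 12}, so |A + B| = 10.
Verify: 10 ≥ 6? Yes ✓.

CD lower bound = 6, actual |A + B| = 10.


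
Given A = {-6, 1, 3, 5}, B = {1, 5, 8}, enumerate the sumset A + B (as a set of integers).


A + B = {a + b : a ∈ A, b ∈ B}.
Enumerate all |A|·|B| = 4·3 = 12 pairs (a, b) and collect distinct sums.
a = -6: -6+1=-5, -6+5=-1, -6+8=2
a = 1: 1+1=2, 1+5=6, 1+8=9
a = 3: 3+1=4, 3+5=8, 3+8=11
a = 5: 5+1=6, 5+5=10, 5+8=13
Collecting distinct sums: A + B = {-5, -1, 2, 4, 6, 8, 9, 10, 11, 13}
|A + B| = 10

A + B = {-5, -1, 2, 4, 6, 8, 9, 10, 11, 13}


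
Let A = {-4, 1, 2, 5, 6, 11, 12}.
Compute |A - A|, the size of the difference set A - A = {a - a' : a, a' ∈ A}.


A - A = {a - a' : a, a' ∈ A}; |A| = 7.
Bounds: 2|A|-1 ≤ |A - A| ≤ |A|² - |A| + 1, i.e. 13 ≤ |A - A| ≤ 43.
Note: 0 ∈ A - A always (from a - a). The set is symmetric: if d ∈ A - A then -d ∈ A - A.
Enumerate nonzero differences d = a - a' with a > a' (then include -d):
Positive differences: {1, 3, 4, 5, 6, 7, 9, 10, 11, 15, 16}
Full difference set: {0} ∪ (positive diffs) ∪ (negative diffs).
|A - A| = 1 + 2·11 = 23 (matches direct enumeration: 23).

|A - A| = 23


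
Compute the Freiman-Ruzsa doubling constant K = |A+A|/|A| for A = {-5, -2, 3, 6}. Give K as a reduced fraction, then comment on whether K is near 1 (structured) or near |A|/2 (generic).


|A| = 4.
Compute A + A by enumerating all 16 pairs.
A + A = {-10, -7, -4, -2, 1, 4, 6, 9, 12}, so |A + A| = 9.
K = |A + A| / |A| = 9/4 (already in lowest terms) ≈ 2.2500.
Reference: AP of size 4 gives K = 7/4 ≈ 1.7500; a fully generic set of size 4 gives K ≈ 2.5000.

|A| = 4, |A + A| = 9, K = 9/4.


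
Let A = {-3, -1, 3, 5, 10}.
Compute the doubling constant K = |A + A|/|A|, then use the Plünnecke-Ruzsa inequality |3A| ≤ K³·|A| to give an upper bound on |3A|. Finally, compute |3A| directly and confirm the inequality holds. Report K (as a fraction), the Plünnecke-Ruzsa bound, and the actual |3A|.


|A| = 5.
Step 1: Compute A + A by enumerating all 25 pairs.
A + A = {-6, -4, -2, 0, 2, 4, 6, 7, 8, 9, 10, 13, 15, 20}, so |A + A| = 14.
Step 2: Doubling constant K = |A + A|/|A| = 14/5 = 14/5 ≈ 2.8000.
Step 3: Plünnecke-Ruzsa gives |3A| ≤ K³·|A| = (2.8000)³ · 5 ≈ 109.7600.
Step 4: Compute 3A = A + A + A directly by enumerating all triples (a,b,c) ∈ A³; |3A| = 27.
Step 5: Check 27 ≤ 109.7600? Yes ✓.

K = 14/5, Plünnecke-Ruzsa bound K³|A| ≈ 109.7600, |3A| = 27, inequality holds.


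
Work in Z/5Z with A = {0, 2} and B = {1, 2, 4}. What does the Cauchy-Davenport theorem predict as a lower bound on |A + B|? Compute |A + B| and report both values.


Cauchy-Davenport: |A + B| ≥ min(p, |A| + |B| - 1) for A, B nonempty in Z/pZ.
|A| = 2, |B| = 3, p = 5.
CD lower bound = min(5, 2 + 3 - 1) = min(5, 4) = 4.
Compute A + B mod 5 directly:
a = 0: 0+1=1, 0+2=2, 0+4=4
a = 2: 2+1=3, 2+2=4, 2+4=1
A + B = {1, 2, 3, 4}, so |A + B| = 4.
Verify: 4 ≥ 4? Yes ✓.

CD lower bound = 4, actual |A + B| = 4.


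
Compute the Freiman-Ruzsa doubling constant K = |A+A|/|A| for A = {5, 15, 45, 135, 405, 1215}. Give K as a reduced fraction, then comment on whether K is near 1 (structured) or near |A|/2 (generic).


|A| = 6.
Compute A + A by enumerating all 36 pairs.
A + A = {10, 20, 30, 50, 60, 90, 140, 150, 180, 270, 410, 420, 450, 540, 810, 1220, 1230, 1260, 1350, 1620, 2430}, so |A + A| = 21.
K = |A + A| / |A| = 21/6 = 7/2 ≈ 3.5000.
Reference: AP of size 6 gives K = 11/6 ≈ 1.8333; a fully generic set of size 6 gives K ≈ 3.5000.

|A| = 6, |A + A| = 21, K = 21/6 = 7/2.


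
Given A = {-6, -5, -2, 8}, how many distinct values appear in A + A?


A + A = {a + a' : a, a' ∈ A}; |A| = 4.
General bounds: 2|A| - 1 ≤ |A + A| ≤ |A|(|A|+1)/2, i.e. 7 ≤ |A + A| ≤ 10.
Lower bound 2|A|-1 is attained iff A is an arithmetic progression.
Enumerate sums a + a' for a ≤ a' (symmetric, so this suffices):
a = -6: -6+-6=-12, -6+-5=-11, -6+-2=-8, -6+8=2
a = -5: -5+-5=-10, -5+-2=-7, -5+8=3
a = -2: -2+-2=-4, -2+8=6
a = 8: 8+8=16
Distinct sums: {-12, -11, -10, -8, -7, -4, 2, 3, 6, 16}
|A + A| = 10

|A + A| = 10


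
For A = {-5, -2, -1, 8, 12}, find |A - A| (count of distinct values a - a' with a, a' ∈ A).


A - A = {a - a' : a, a' ∈ A}; |A| = 5.
Bounds: 2|A|-1 ≤ |A - A| ≤ |A|² - |A| + 1, i.e. 9 ≤ |A - A| ≤ 21.
Note: 0 ∈ A - A always (from a - a). The set is symmetric: if d ∈ A - A then -d ∈ A - A.
Enumerate nonzero differences d = a - a' with a > a' (then include -d):
Positive differences: {1, 3, 4, 9, 10, 13, 14, 17}
Full difference set: {0} ∪ (positive diffs) ∪ (negative diffs).
|A - A| = 1 + 2·8 = 17 (matches direct enumeration: 17).

|A - A| = 17


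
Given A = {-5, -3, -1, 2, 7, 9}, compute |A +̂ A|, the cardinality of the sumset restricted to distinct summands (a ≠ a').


Restricted sumset: A +̂ A = {a + a' : a ∈ A, a' ∈ A, a ≠ a'}.
Equivalently, take A + A and drop any sum 2a that is achievable ONLY as a + a for a ∈ A (i.e. sums representable only with equal summands).
Enumerate pairs (a, a') with a < a' (symmetric, so each unordered pair gives one sum; this covers all a ≠ a'):
  -5 + -3 = -8
  -5 + -1 = -6
  -5 + 2 = -3
  -5 + 7 = 2
  -5 + 9 = 4
  -3 + -1 = -4
  -3 + 2 = -1
  -3 + 7 = 4
  -3 + 9 = 6
  -1 + 2 = 1
  -1 + 7 = 6
  -1 + 9 = 8
  2 + 7 = 9
  2 + 9 = 11
  7 + 9 = 16
Collected distinct sums: {-8, -6, -4, -3, -1, 1, 2, 4, 6, 8, 9, 11, 16}
|A +̂ A| = 13
(Reference bound: |A +̂ A| ≥ 2|A| - 3 for |A| ≥ 2, with |A| = 6 giving ≥ 9.)

|A +̂ A| = 13


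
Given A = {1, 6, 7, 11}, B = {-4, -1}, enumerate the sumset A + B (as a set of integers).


A + B = {a + b : a ∈ A, b ∈ B}.
Enumerate all |A|·|B| = 4·2 = 8 pairs (a, b) and collect distinct sums.
a = 1: 1+-4=-3, 1+-1=0
a = 6: 6+-4=2, 6+-1=5
a = 7: 7+-4=3, 7+-1=6
a = 11: 11+-4=7, 11+-1=10
Collecting distinct sums: A + B = {-3, 0, 2, 3, 5, 6, 7, 10}
|A + B| = 8

A + B = {-3, 0, 2, 3, 5, 6, 7, 10}


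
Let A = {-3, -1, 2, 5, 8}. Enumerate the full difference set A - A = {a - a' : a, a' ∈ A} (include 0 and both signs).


A - A = {a - a' : a, a' ∈ A}.
Compute a - a' for each ordered pair (a, a'):
a = -3: -3--3=0, -3--1=-2, -3-2=-5, -3-5=-8, -3-8=-11
a = -1: -1--3=2, -1--1=0, -1-2=-3, -1-5=-6, -1-8=-9
a = 2: 2--3=5, 2--1=3, 2-2=0, 2-5=-3, 2-8=-6
a = 5: 5--3=8, 5--1=6, 5-2=3, 5-5=0, 5-8=-3
a = 8: 8--3=11, 8--1=9, 8-2=6, 8-5=3, 8-8=0
Collecting distinct values (and noting 0 appears from a-a):
A - A = {-11, -9, -8, -6, -5, -3, -2, 0, 2, 3, 5, 6, 8, 9, 11}
|A - A| = 15

A - A = {-11, -9, -8, -6, -5, -3, -2, 0, 2, 3, 5, 6, 8, 9, 11}


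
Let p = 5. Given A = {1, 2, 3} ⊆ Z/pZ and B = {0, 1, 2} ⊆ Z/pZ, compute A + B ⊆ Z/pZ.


Work in Z/5Z: reduce every sum a + b modulo 5.
Enumerate all 9 pairs:
a = 1: 1+0=1, 1+1=2, 1+2=3
a = 2: 2+0=2, 2+1=3, 2+2=4
a = 3: 3+0=3, 3+1=4, 3+2=0
Distinct residues collected: {0, 1, 2, 3, 4}
|A + B| = 5 (out of 5 total residues).

A + B = {0, 1, 2, 3, 4}


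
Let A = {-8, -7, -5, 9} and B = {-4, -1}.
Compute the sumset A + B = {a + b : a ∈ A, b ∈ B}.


A + B = {a + b : a ∈ A, b ∈ B}.
Enumerate all |A|·|B| = 4·2 = 8 pairs (a, b) and collect distinct sums.
a = -8: -8+-4=-12, -8+-1=-9
a = -7: -7+-4=-11, -7+-1=-8
a = -5: -5+-4=-9, -5+-1=-6
a = 9: 9+-4=5, 9+-1=8
Collecting distinct sums: A + B = {-12, -11, -9, -8, -6, 5, 8}
|A + B| = 7

A + B = {-12, -11, -9, -8, -6, 5, 8}


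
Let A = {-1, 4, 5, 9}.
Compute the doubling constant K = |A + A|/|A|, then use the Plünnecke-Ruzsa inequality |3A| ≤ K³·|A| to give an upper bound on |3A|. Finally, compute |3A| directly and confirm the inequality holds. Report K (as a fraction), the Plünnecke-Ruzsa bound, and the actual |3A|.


|A| = 4.
Step 1: Compute A + A by enumerating all 16 pairs.
A + A = {-2, 3, 4, 8, 9, 10, 13, 14, 18}, so |A + A| = 9.
Step 2: Doubling constant K = |A + A|/|A| = 9/4 = 9/4 ≈ 2.2500.
Step 3: Plünnecke-Ruzsa gives |3A| ≤ K³·|A| = (2.2500)³ · 4 ≈ 45.5625.
Step 4: Compute 3A = A + A + A directly by enumerating all triples (a,b,c) ∈ A³; |3A| = 16.
Step 5: Check 16 ≤ 45.5625? Yes ✓.

K = 9/4, Plünnecke-Ruzsa bound K³|A| ≈ 45.5625, |3A| = 16, inequality holds.


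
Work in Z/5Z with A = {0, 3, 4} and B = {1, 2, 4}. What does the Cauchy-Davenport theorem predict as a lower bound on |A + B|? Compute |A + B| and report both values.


Cauchy-Davenport: |A + B| ≥ min(p, |A| + |B| - 1) for A, B nonempty in Z/pZ.
|A| = 3, |B| = 3, p = 5.
CD lower bound = min(5, 3 + 3 - 1) = min(5, 5) = 5.
Compute A + B mod 5 directly:
a = 0: 0+1=1, 0+2=2, 0+4=4
a = 3: 3+1=4, 3+2=0, 3+4=2
a = 4: 4+1=0, 4+2=1, 4+4=3
A + B = {0, 1, 2, 3, 4}, so |A + B| = 5.
Verify: 5 ≥ 5? Yes ✓.

CD lower bound = 5, actual |A + B| = 5.


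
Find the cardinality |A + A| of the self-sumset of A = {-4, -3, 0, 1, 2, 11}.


A + A = {a + a' : a, a' ∈ A}; |A| = 6.
General bounds: 2|A| - 1 ≤ |A + A| ≤ |A|(|A|+1)/2, i.e. 11 ≤ |A + A| ≤ 21.
Lower bound 2|A|-1 is attained iff A is an arithmetic progression.
Enumerate sums a + a' for a ≤ a' (symmetric, so this suffices):
a = -4: -4+-4=-8, -4+-3=-7, -4+0=-4, -4+1=-3, -4+2=-2, -4+11=7
a = -3: -3+-3=-6, -3+0=-3, -3+1=-2, -3+2=-1, -3+11=8
a = 0: 0+0=0, 0+1=1, 0+2=2, 0+11=11
a = 1: 1+1=2, 1+2=3, 1+11=12
a = 2: 2+2=4, 2+11=13
a = 11: 11+11=22
Distinct sums: {-8, -7, -6, -4, -3, -2, -1, 0, 1, 2, 3, 4, 7, 8, 11, 12, 13, 22}
|A + A| = 18

|A + A| = 18


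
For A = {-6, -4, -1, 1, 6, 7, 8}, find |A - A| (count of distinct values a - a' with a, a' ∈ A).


A - A = {a - a' : a, a' ∈ A}; |A| = 7.
Bounds: 2|A|-1 ≤ |A - A| ≤ |A|² - |A| + 1, i.e. 13 ≤ |A - A| ≤ 43.
Note: 0 ∈ A - A always (from a - a). The set is symmetric: if d ∈ A - A then -d ∈ A - A.
Enumerate nonzero differences d = a - a' with a > a' (then include -d):
Positive differences: {1, 2, 3, 5, 6, 7, 8, 9, 10, 11, 12, 13, 14}
Full difference set: {0} ∪ (positive diffs) ∪ (negative diffs).
|A - A| = 1 + 2·13 = 27 (matches direct enumeration: 27).

|A - A| = 27


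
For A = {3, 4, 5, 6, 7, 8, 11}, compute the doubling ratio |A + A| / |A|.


|A| = 7.
Compute A + A by enumerating all 49 pairs.
A + A = {6, 7, 8, 9, 10, 11, 12, 13, 14, 15, 16, 17, 18, 19, 22}, so |A + A| = 15.
K = |A + A| / |A| = 15/7 (already in lowest terms) ≈ 2.1429.
Reference: AP of size 7 gives K = 13/7 ≈ 1.8571; a fully generic set of size 7 gives K ≈ 4.0000.

|A| = 7, |A + A| = 15, K = 15/7.


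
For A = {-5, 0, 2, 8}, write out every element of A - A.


A - A = {a - a' : a, a' ∈ A}.
Compute a - a' for each ordered pair (a, a'):
a = -5: -5--5=0, -5-0=-5, -5-2=-7, -5-8=-13
a = 0: 0--5=5, 0-0=0, 0-2=-2, 0-8=-8
a = 2: 2--5=7, 2-0=2, 2-2=0, 2-8=-6
a = 8: 8--5=13, 8-0=8, 8-2=6, 8-8=0
Collecting distinct values (and noting 0 appears from a-a):
A - A = {-13, -8, -7, -6, -5, -2, 0, 2, 5, 6, 7, 8, 13}
|A - A| = 13

A - A = {-13, -8, -7, -6, -5, -2, 0, 2, 5, 6, 7, 8, 13}


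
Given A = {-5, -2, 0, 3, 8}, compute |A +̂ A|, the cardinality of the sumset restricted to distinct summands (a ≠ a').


Restricted sumset: A +̂ A = {a + a' : a ∈ A, a' ∈ A, a ≠ a'}.
Equivalently, take A + A and drop any sum 2a that is achievable ONLY as a + a for a ∈ A (i.e. sums representable only with equal summands).
Enumerate pairs (a, a') with a < a' (symmetric, so each unordered pair gives one sum; this covers all a ≠ a'):
  -5 + -2 = -7
  -5 + 0 = -5
  -5 + 3 = -2
  -5 + 8 = 3
  -2 + 0 = -2
  -2 + 3 = 1
  -2 + 8 = 6
  0 + 3 = 3
  0 + 8 = 8
  3 + 8 = 11
Collected distinct sums: {-7, -5, -2, 1, 3, 6, 8, 11}
|A +̂ A| = 8
(Reference bound: |A +̂ A| ≥ 2|A| - 3 for |A| ≥ 2, with |A| = 5 giving ≥ 7.)

|A +̂ A| = 8


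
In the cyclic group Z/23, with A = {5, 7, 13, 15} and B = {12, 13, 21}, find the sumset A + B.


Work in Z/23Z: reduce every sum a + b modulo 23.
Enumerate all 12 pairs:
a = 5: 5+12=17, 5+13=18, 5+21=3
a = 7: 7+12=19, 7+13=20, 7+21=5
a = 13: 13+12=2, 13+13=3, 13+21=11
a = 15: 15+12=4, 15+13=5, 15+21=13
Distinct residues collected: {2, 3, 4, 5, 11, 13, 17, 18, 19, 20}
|A + B| = 10 (out of 23 total residues).

A + B = {2, 3, 4, 5, 11, 13, 17, 18, 19, 20}


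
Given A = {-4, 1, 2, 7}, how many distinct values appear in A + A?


A + A = {a + a' : a, a' ∈ A}; |A| = 4.
General bounds: 2|A| - 1 ≤ |A + A| ≤ |A|(|A|+1)/2, i.e. 7 ≤ |A + A| ≤ 10.
Lower bound 2|A|-1 is attained iff A is an arithmetic progression.
Enumerate sums a + a' for a ≤ a' (symmetric, so this suffices):
a = -4: -4+-4=-8, -4+1=-3, -4+2=-2, -4+7=3
a = 1: 1+1=2, 1+2=3, 1+7=8
a = 2: 2+2=4, 2+7=9
a = 7: 7+7=14
Distinct sums: {-8, -3, -2, 2, 3, 4, 8, 9, 14}
|A + A| = 9

|A + A| = 9


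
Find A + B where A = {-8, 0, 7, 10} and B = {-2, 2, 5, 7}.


A + B = {a + b : a ∈ A, b ∈ B}.
Enumerate all |A|·|B| = 4·4 = 16 pairs (a, b) and collect distinct sums.
a = -8: -8+-2=-10, -8+2=-6, -8+5=-3, -8+7=-1
a = 0: 0+-2=-2, 0+2=2, 0+5=5, 0+7=7
a = 7: 7+-2=5, 7+2=9, 7+5=12, 7+7=14
a = 10: 10+-2=8, 10+2=12, 10+5=15, 10+7=17
Collecting distinct sums: A + B = {-10, -6, -3, -2, -1, 2, 5, 7, 8, 9, 12, 14, 15, 17}
|A + B| = 14

A + B = {-10, -6, -3, -2, -1, 2, 5, 7, 8, 9, 12, 14, 15, 17}


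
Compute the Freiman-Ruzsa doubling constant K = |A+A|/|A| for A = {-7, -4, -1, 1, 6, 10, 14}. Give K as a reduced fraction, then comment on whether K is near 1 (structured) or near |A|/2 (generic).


|A| = 7.
Compute A + A by enumerating all 49 pairs.
A + A = {-14, -11, -8, -6, -5, -3, -2, -1, 0, 2, 3, 5, 6, 7, 9, 10, 11, 12, 13, 15, 16, 20, 24, 28}, so |A + A| = 24.
K = |A + A| / |A| = 24/7 (already in lowest terms) ≈ 3.4286.
Reference: AP of size 7 gives K = 13/7 ≈ 1.8571; a fully generic set of size 7 gives K ≈ 4.0000.

|A| = 7, |A + A| = 24, K = 24/7.


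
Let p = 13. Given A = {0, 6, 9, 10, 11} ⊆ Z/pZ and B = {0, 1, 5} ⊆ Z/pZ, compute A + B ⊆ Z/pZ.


Work in Z/13Z: reduce every sum a + b modulo 13.
Enumerate all 15 pairs:
a = 0: 0+0=0, 0+1=1, 0+5=5
a = 6: 6+0=6, 6+1=7, 6+5=11
a = 9: 9+0=9, 9+1=10, 9+5=1
a = 10: 10+0=10, 10+1=11, 10+5=2
a = 11: 11+0=11, 11+1=12, 11+5=3
Distinct residues collected: {0, 1, 2, 3, 5, 6, 7, 9, 10, 11, 12}
|A + B| = 11 (out of 13 total residues).

A + B = {0, 1, 2, 3, 5, 6, 7, 9, 10, 11, 12}
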